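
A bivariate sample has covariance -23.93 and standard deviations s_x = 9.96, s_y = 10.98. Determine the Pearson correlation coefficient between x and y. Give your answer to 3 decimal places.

r = Cov(x,y) / (s_x · s_y) = -23.93 / (9.96 × 10.98)
  = -23.93 / 109.3608 ≈ -0.219

-0.219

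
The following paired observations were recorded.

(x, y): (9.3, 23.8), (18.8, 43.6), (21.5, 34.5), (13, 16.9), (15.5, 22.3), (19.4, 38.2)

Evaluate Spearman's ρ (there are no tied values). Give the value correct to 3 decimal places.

0.600

Rank x: 1, 4, 6, 2, 3, 5
Rank y: 3, 6, 4, 1, 2, 5
d = rank(x) − rank(y): -2, -2, 2, 1, 1, 0; Σd² = 14
ρ = 1 − 6Σd² / [n(n²−1)] = 1 − 6×14 / (6×35) = 1 − 84/210 ≈ 0.600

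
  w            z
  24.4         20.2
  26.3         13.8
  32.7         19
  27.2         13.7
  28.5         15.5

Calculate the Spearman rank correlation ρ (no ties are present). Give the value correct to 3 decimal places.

Rank w: 1, 2, 5, 3, 4
Rank z: 5, 2, 4, 1, 3
d = rank(w) − rank(z): -4, 0, 1, 2, 1; Σd² = 22
ρ = 1 − 6Σd² / [n(n²−1)] = 1 − 6×22 / (5×24) = 1 − 132/120 ≈ -0.100

-0.100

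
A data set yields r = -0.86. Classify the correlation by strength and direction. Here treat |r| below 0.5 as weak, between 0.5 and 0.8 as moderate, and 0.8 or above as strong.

strong negative

r = -0.86 < 0 so the relationship is negative.
|r| = 0.86, which falls in the strong range.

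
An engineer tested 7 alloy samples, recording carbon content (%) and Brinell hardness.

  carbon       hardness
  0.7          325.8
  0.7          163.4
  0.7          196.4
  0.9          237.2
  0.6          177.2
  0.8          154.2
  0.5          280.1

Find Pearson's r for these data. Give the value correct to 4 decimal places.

n = 7, Σx = 4.9, Σy = 1534.3, Σx² = 3.53, Σy² = 361315.49, Σxy = 1063.13
nΣxy − ΣxΣy = 7441.91 − 7518.07 = -76.16
nΣx² − (Σx)² = 24.71 − 24.01 = 0.7; nΣy² − (Σy)² = 2529208.43 − 2354076.49 = 175131.94
r = -76.16 / √(0.7 × 175131.94) = -76.16 / 350.1319 ≈ -0.2175

-0.2175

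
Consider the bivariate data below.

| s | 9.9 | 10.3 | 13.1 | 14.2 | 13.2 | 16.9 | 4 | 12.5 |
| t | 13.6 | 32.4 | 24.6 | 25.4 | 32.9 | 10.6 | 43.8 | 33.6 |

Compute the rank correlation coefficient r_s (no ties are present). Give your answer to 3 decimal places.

-0.476

Rank s: 2, 3, 5, 7, 6, 8, 1, 4
Rank t: 2, 5, 3, 4, 6, 1, 8, 7
d = rank(s) − rank(t): 0, -2, 2, 3, 0, 7, -7, -3; Σd² = 124
ρ = 1 − 6Σd² / [n(n²−1)] = 1 − 6×124 / (8×63) = 1 − 744/504 ≈ -0.476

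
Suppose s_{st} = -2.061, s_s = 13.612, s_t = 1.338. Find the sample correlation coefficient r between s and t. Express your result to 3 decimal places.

-0.113

r = Cov(s,t) / (s_s · s_t) = -2.061 / (13.612 × 1.338)
  = -2.061 / 18.2129 ≈ -0.113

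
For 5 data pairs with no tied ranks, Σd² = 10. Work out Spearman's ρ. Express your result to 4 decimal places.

ρ = 1 − 6Σd² / [n(n²−1)] = 1 − 6×10 / (5×24)
  = 1 − 60/120 = 1 − 0.50000 ≈ 0.5000

0.5000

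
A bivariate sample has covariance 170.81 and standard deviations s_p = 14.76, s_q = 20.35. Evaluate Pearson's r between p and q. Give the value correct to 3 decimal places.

0.569

r = Cov(p,q) / (s_p · s_q) = 170.81 / (14.76 × 20.35)
  = 170.81 / 300.3660 ≈ 0.569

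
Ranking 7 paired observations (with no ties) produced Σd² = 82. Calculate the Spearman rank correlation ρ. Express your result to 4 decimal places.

ρ = 1 − 6Σd² / [n(n²−1)] = 1 − 6×82 / (7×48)
  = 1 − 492/336 = 1 − 1.46429 ≈ -0.4643

-0.4643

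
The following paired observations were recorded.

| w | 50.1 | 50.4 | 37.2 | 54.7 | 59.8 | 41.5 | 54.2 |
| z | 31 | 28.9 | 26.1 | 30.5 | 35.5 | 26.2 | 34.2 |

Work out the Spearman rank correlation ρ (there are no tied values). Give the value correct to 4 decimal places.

Rank w: 3, 4, 1, 6, 7, 2, 5
Rank z: 5, 3, 1, 4, 7, 2, 6
d = rank(w) − rank(z): -2, 1, 0, 2, 0, 0, -1; Σd² = 10
ρ = 1 − 6Σd² / [n(n²−1)] = 1 − 6×10 / (7×48) = 1 − 60/336 ≈ 0.8214

0.8214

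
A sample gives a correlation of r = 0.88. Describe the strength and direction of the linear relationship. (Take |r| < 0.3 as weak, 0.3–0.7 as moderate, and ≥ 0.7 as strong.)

strong positive

r = 0.88 > 0 so the relationship is positive.
|r| = 0.88, which falls in the strong range.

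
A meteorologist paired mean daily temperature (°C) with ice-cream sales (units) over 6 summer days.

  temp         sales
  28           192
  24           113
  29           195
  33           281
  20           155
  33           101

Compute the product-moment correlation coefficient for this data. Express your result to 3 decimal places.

0.348

n = 6, Σx = 167, Σy = 1037, Σx² = 4779, Σy² = 200845, Σxy = 29449
nΣxy − ΣxΣy = 176694 − 173179 = 3515
nΣx² − (Σx)² = 28674 − 27889 = 785; nΣy² − (Σy)² = 1205070 − 1075369 = 129701
r = 3515 / √(785 × 129701) = 3515 / 10090.3560 ≈ 0.348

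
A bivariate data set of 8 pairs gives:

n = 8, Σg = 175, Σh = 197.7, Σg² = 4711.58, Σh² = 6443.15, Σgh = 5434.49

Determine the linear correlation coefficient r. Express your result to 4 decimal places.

r = (nΣgh − ΣgΣh) / √[(nΣg² − (Σg)²)(nΣh² − (Σh)²)]
Numerator: 8×5434.49 − 175×197.7 = 8878.42
Denominator: √[(37692.64 − 30625)(51545.2 − 39085.29)] = √[7067.64 × 12459.91] = 9384.1440
r = 8878.42 / 9384.1440 ≈ 0.9461

0.9461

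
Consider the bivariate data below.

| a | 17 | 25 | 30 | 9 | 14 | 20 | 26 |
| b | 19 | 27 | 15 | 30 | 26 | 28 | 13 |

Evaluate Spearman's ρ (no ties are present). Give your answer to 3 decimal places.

-0.679

Rank a: 3, 5, 7, 1, 2, 4, 6
Rank b: 3, 5, 2, 7, 4, 6, 1
d = rank(a) − rank(b): 0, 0, 5, -6, -2, -2, 5; Σd² = 94
ρ = 1 − 6Σd² / [n(n²−1)] = 1 − 6×94 / (7×48) = 1 − 564/336 ≈ -0.679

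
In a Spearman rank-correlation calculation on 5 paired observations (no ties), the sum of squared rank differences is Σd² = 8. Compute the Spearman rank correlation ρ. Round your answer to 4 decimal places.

0.6000

ρ = 1 − 6Σd² / [n(n²−1)] = 1 − 6×8 / (5×24)
  = 1 − 48/120 = 1 − 0.40000 ≈ 0.6000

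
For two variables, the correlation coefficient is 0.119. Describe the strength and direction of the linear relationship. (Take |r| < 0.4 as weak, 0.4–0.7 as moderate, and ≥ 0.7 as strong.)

r = 0.119 > 0 so the relationship is positive.
|r| = 0.119, which falls in the weak range.

weak positive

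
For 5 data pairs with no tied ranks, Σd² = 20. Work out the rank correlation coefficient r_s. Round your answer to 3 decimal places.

0.000

ρ = 1 − 6Σd² / [n(n²−1)] = 1 − 6×20 / (5×24)
  = 1 − 120/120 = 1 − 1.0000 ≈ 0.000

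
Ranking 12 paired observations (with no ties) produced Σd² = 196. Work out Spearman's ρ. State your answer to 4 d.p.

0.3147

ρ = 1 − 6Σd² / [n(n²−1)] = 1 − 6×196 / (12×143)
  = 1 − 1176/1716 = 1 − 0.68531 ≈ 0.3147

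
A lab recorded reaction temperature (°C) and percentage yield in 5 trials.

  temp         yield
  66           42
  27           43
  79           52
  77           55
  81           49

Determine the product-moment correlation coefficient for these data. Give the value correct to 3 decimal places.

n = 5, Σx = 330, Σy = 241, Σx² = 23816, Σy² = 11743, Σxy = 16245
nΣxy − ΣxΣy = 81225 − 79530 = 1695
nΣx² − (Σx)² = 119080 − 108900 = 10180; nΣy² − (Σy)² = 58715 − 58081 = 634
r = 1695 / √(10180 × 634) = 1695 / 2540.4960 ≈ 0.667

0.667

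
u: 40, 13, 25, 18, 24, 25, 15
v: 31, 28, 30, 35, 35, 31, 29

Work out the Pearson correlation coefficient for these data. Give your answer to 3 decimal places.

n = 7, Σu = 160, Σv = 219, Σu² = 4144, Σv² = 6897, Σuv = 5034
nΣuv − ΣuΣv = 35238 − 35040 = 198
nΣu² − (Σu)² = 29008 − 25600 = 3408; nΣv² − (Σv)² = 48279 − 47961 = 318
r = 198 / √(3408 × 318) = 198 / 1041.0303 ≈ 0.190

0.190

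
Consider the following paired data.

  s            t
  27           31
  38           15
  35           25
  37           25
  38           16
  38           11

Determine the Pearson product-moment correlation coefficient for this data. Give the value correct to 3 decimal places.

-0.809

n = 6, Σs = 213, Σt = 123, Σs² = 7655, Σt² = 2813, Σst = 4233
nΣst − ΣsΣt = 25398 − 26199 = -801
nΣs² − (Σs)² = 45930 − 45369 = 561; nΣt² − (Σt)² = 16878 − 15129 = 1749
r = -801 / √(561 × 1749) = -801 / 990.5498 ≈ -0.809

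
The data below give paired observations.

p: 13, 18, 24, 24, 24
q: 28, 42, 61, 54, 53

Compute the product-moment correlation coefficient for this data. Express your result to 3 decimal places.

n = 5, Σp = 103, Σq = 238, Σp² = 2221, Σq² = 11994, Σpq = 5152
nΣpq − ΣpΣq = 25760 − 24514 = 1246
nΣp² − (Σp)² = 11105 − 10609 = 496; nΣq² − (Σq)² = 59970 − 56644 = 3326
r = 1246 / √(496 × 3326) = 1246 / 1284.4049 ≈ 0.970

0.970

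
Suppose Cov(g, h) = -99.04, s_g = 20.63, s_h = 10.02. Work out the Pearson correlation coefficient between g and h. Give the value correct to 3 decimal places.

-0.479

r = Cov(g,h) / (s_g · s_h) = -99.04 / (20.63 × 10.02)
  = -99.04 / 206.7126 ≈ -0.479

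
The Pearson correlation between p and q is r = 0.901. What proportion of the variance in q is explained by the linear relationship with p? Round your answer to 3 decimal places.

r² = (0.901)² = 0.812

0.812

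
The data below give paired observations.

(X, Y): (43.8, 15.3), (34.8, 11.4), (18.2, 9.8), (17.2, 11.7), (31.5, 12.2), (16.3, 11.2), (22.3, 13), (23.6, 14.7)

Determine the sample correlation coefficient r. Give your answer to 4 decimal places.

0.5681

n = 8, ΣX = 207.7, ΣY = 99.3, ΣX² = 6068.75, ΣY² = 1256.35, ΣXY = 2650.14
nΣXY − ΣXΣY = 21201.12 − 20624.61 = 576.51
nΣX² − (ΣX)² = 48550 − 43139.29 = 5410.71; nΣY² − (ΣY)² = 10050.8 − 9860.49 = 190.31
r = 576.51 / √(5410.71 × 190.31) = 576.51 / 1014.7474 ≈ 0.5681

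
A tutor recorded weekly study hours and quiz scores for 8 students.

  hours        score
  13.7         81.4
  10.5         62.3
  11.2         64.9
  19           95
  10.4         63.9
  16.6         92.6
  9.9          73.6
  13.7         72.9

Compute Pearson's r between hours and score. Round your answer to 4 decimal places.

n = 8, Σx = 105, Σy = 606.6, Σx² = 1453.8, Σy² = 47133.6, Σxy = 8230.3
nΣxy − ΣxΣy = 65842.4 − 63693 = 2149.4
nΣx² − (Σx)² = 11630.4 − 11025 = 605.4; nΣy² − (Σy)² = 377068.8 − 367963.56 = 9105.24
r = 2149.4 / √(605.4 × 9105.24) = 2149.4 / 2347.8314 ≈ 0.9155

0.9155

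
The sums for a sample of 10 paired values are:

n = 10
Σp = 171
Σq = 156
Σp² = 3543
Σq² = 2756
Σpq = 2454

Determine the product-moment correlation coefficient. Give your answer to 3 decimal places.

r = (nΣpq − ΣpΣq) / √[(nΣp² − (Σp)²)(nΣq² − (Σq)²)]
Numerator: 10×2454 − 171×156 = -2136
Denominator: √[(35430 − 29241)(27560 − 24336)] = √[6189 × 3224] = 4466.9157
r = -2136 / 4466.9157 ≈ -0.478

-0.478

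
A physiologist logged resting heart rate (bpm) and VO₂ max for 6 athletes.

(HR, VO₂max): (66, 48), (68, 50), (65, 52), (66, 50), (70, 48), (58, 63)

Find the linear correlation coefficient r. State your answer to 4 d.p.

n = 6, Σx = 393, Σy = 311, Σx² = 25825, Σy² = 16281, Σxy = 20262
nΣxy − ΣxΣy = 121572 − 122223 = -651
nΣx² − (Σx)² = 154950 − 154449 = 501; nΣy² − (Σy)² = 97686 − 96721 = 965
r = -651 / √(501 × 965) = -651 / 695.3165 ≈ -0.9363

-0.9363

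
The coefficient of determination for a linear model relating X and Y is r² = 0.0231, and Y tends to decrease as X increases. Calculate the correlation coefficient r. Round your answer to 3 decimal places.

|r| = √0.0231 = 0.152
The association is negative, so r = −0.152.

-0.152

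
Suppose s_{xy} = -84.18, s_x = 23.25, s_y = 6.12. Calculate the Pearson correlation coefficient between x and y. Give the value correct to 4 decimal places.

r = Cov(x,y) / (s_x · s_y) = -84.18 / (23.25 × 6.12)
  = -84.18 / 142.2900 ≈ -0.5916

-0.5916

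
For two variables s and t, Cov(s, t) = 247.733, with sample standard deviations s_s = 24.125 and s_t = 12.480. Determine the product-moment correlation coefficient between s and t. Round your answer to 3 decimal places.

r = Cov(s,t) / (s_s · s_t) = 247.733 / (24.125 × 12.480)
  = 247.733 / 301.0800 ≈ 0.823

0.823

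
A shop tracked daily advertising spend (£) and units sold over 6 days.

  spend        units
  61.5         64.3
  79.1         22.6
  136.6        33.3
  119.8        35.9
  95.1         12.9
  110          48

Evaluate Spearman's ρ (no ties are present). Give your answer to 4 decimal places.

Rank spend: 1, 2, 6, 5, 3, 4
Rank units: 6, 2, 3, 4, 1, 5
d = rank(spend) − rank(units): -5, 0, 3, 1, 2, -1; Σd² = 40
ρ = 1 − 6Σd² / [n(n²−1)] = 1 − 6×40 / (6×35) = 1 − 240/210 ≈ -0.1429

-0.1429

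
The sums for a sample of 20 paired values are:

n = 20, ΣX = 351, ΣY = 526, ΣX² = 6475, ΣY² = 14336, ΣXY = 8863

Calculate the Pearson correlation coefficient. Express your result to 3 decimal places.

-0.926

r = (nΣXY − ΣXΣY) / √[(nΣX² − (ΣX)²)(nΣY² − (ΣY)²)]
Numerator: 20×8863 − 351×526 = -7366
Denominator: √[(129500 − 123201)(286720 − 276676)] = √[6299 × 10044] = 7954.0654
r = -7366 / 7954.0654 ≈ -0.926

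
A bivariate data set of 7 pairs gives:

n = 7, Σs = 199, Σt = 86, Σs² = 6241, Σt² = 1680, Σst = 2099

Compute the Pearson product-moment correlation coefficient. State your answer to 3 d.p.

-0.573

r = (nΣst − ΣsΣt) / √[(nΣs² − (Σs)²)(nΣt² − (Σt)²)]
Numerator: 7×2099 − 199×86 = -2421
Denominator: √[(43687 − 39601)(11760 − 7396)] = √[4086 × 4364] = 4222.7129
r = -2421 / 4222.7129 ≈ -0.573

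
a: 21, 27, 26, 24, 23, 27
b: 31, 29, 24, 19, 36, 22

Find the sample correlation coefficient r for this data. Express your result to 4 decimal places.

n = 6, Σa = 148, Σb = 161, Σa² = 3680, Σb² = 4519, Σab = 3936
nΣab − ΣaΣb = 23616 − 23828 = -212
nΣa² − (Σa)² = 22080 − 21904 = 176; nΣb² − (Σb)² = 27114 − 25921 = 1193
r = -212 / √(176 × 1193) = -212 / 458.2227 ≈ -0.4627

-0.4627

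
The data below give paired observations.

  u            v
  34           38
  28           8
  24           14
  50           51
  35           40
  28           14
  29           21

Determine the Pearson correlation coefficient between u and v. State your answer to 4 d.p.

n = 7, Σu = 228, Σv = 186, Σu² = 7866, Σv² = 6542, Σuv = 6803
nΣuv − ΣuΣv = 47621 − 42408 = 5213
nΣu² − (Σu)² = 55062 − 51984 = 3078; nΣv² − (Σv)² = 45794 − 34596 = 11198
r = 5213 / √(3078 × 11198) = 5213 / 5870.8981 ≈ 0.8879

0.8879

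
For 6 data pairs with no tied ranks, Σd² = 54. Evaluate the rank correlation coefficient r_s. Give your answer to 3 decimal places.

-0.543

ρ = 1 − 6Σd² / [n(n²−1)] = 1 − 6×54 / (6×35)
  = 1 − 324/210 = 1 − 1.5429 ≈ -0.543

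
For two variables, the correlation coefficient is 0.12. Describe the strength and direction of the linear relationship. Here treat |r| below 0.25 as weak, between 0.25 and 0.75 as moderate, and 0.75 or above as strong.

r = 0.12 > 0 so the relationship is positive.
|r| = 0.12, which falls in the weak range.

weak positive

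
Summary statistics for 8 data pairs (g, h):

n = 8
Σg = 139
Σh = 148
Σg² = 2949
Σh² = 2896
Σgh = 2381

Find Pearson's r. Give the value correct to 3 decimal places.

r = (nΣgh − ΣgΣh) / √[(nΣg² − (Σg)²)(nΣh² − (Σh)²)]
Numerator: 8×2381 − 139×148 = -1524
Denominator: √[(23592 − 19321)(23168 − 21904)] = √[4271 × 1264] = 2323.4767
r = -1524 / 2323.4767 ≈ -0.656

-0.656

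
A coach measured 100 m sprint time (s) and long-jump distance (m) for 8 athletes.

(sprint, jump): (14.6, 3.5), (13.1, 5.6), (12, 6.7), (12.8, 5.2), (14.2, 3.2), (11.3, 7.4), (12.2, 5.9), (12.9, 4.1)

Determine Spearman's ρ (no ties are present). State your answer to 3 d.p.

-0.905

Rank sprint: 8, 6, 2, 4, 7, 1, 3, 5
Rank jump: 2, 5, 7, 4, 1, 8, 6, 3
d = rank(sprint) − rank(jump): 6, 1, -5, 0, 6, -7, -3, 2; Σd² = 160
ρ = 1 − 6Σd² / [n(n²−1)] = 1 − 6×160 / (8×63) = 1 − 960/504 ≈ -0.905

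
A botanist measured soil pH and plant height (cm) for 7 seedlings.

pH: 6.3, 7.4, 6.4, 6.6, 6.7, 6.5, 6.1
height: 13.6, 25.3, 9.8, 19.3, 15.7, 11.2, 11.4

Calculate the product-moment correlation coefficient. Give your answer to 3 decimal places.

0.876

n = 7, Σx = 46, Σy = 106.3, Σx² = 303.32, Σy² = 1795.47, Σxy = 710.53
nΣxy − ΣxΣy = 4973.71 − 4889.8 = 83.91
nΣx² − (Σx)² = 2123.24 − 2116 = 7.24; nΣy² − (Σy)² = 12568.29 − 11299.69 = 1268.6
r = 83.91 / √(7.24 × 1268.6) = 83.91 / 95.8367 ≈ 0.876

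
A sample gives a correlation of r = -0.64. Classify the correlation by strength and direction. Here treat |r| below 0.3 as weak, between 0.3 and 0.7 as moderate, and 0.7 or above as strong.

r = -0.64 < 0 so the relationship is negative.
|r| = 0.64, which falls in the moderate range.

moderate negative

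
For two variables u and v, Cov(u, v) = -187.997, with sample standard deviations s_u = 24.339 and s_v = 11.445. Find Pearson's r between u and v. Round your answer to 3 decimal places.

-0.675

r = Cov(u,v) / (s_u · s_v) = -187.997 / (24.339 × 11.445)
  = -187.997 / 278.5599 ≈ -0.675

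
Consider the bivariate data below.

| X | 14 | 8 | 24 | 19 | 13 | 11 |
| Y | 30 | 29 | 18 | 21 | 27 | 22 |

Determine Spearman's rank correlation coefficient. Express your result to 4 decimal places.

-0.6000

Rank X: 4, 1, 6, 5, 3, 2
Rank Y: 6, 5, 1, 2, 4, 3
d = rank(X) − rank(Y): -2, -4, 5, 3, -1, -1; Σd² = 56
ρ = 1 − 6Σd² / [n(n²−1)] = 1 − 6×56 / (6×35) = 1 − 336/210 ≈ -0.6000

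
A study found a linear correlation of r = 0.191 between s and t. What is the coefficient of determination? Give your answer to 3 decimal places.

0.036

r² = (0.191)² = 0.036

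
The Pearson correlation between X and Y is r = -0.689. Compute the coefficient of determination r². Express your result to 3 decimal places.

0.475

r² = (-0.689)² = 0.475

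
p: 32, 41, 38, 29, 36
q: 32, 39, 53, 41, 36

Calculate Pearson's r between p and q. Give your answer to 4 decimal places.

n = 5, Σp = 176, Σq = 201, Σp² = 6286, Σq² = 8331, Σpq = 7122
nΣpq − ΣpΣq = 35610 − 35376 = 234
nΣp² − (Σp)² = 31430 − 30976 = 454; nΣq² − (Σq)² = 41655 − 40401 = 1254
r = 234 / √(454 × 1254) = 234 / 754.5303 ≈ 0.3101

0.3101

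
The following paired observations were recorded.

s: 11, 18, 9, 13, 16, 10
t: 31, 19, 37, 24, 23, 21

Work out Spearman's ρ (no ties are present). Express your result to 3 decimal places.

-0.657

Rank s: 3, 6, 1, 4, 5, 2
Rank t: 5, 1, 6, 4, 3, 2
d = rank(s) − rank(t): -2, 5, -5, 0, 2, 0; Σd² = 58
ρ = 1 − 6Σd² / [n(n²−1)] = 1 − 6×58 / (6×35) = 1 − 348/210 ≈ -0.657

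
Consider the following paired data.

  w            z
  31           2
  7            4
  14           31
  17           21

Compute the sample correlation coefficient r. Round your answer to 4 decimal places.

n = 4, Σw = 69, Σz = 58, Σw² = 1495, Σz² = 1422, Σwz = 881
nΣwz − ΣwΣz = 3524 − 4002 = -478
nΣw² − (Σw)² = 5980 − 4761 = 1219; nΣz² − (Σz)² = 5688 − 3364 = 2324
r = -478 / √(1219 × 2324) = -478 / 1683.1387 ≈ -0.2840

-0.2840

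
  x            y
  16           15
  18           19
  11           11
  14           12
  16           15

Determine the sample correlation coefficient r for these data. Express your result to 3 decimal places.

n = 5, Σx = 75, Σy = 72, Σx² = 1153, Σy² = 1076, Σxy = 1111
nΣxy − ΣxΣy = 5555 − 5400 = 155
nΣx² − (Σx)² = 5765 − 5625 = 140; nΣy² − (Σy)² = 5380 − 5184 = 196
r = 155 / √(140 × 196) = 155 / 165.6502 ≈ 0.936

0.936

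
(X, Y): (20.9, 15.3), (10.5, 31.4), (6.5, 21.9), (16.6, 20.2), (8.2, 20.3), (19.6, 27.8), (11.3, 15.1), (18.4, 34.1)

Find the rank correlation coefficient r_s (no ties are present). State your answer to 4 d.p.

Rank X: 8, 3, 1, 5, 2, 7, 4, 6
Rank Y: 2, 7, 5, 3, 4, 6, 1, 8
d = rank(X) − rank(Y): 6, -4, -4, 2, -2, 1, 3, -2; Σd² = 90
ρ = 1 − 6Σd² / [n(n²−1)] = 1 − 6×90 / (8×63) = 1 − 540/504 ≈ -0.0714

-0.0714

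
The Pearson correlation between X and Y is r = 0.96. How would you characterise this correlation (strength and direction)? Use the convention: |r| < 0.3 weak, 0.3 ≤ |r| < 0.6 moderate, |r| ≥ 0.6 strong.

strong positive

r = 0.96 > 0 so the relationship is positive.
|r| = 0.96, which falls in the strong range.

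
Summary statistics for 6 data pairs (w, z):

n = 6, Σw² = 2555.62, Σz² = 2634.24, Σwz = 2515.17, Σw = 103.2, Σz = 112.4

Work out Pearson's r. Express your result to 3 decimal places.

r = (nΣwz − ΣwΣz) / √[(nΣw² − (Σw)²)(nΣz² − (Σz)²)]
Numerator: 6×2515.17 − 103.2×112.4 = 3491.34
Denominator: √[(15333.72 − 10650.24)(15805.44 − 12633.76)] = √[4683.48 × 3171.68] = 3854.1536
r = 3491.34 / 3854.1536 ≈ 0.906

0.906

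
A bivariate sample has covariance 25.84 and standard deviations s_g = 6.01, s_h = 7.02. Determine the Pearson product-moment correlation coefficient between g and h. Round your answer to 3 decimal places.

r = Cov(g,h) / (s_g · s_h) = 25.84 / (6.01 × 7.02)
  = 25.84 / 42.1902 ≈ 0.612

0.612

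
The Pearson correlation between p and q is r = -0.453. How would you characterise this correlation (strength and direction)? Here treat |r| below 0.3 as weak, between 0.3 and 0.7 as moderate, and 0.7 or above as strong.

r = -0.453 < 0 so the relationship is negative.
|r| = 0.453, which falls in the moderate range.

moderate negative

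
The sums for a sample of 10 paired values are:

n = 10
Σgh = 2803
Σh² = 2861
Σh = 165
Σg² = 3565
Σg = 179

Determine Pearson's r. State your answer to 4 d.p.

r = (nΣgh − ΣgΣh) / √[(nΣg² − (Σg)²)(nΣh² − (Σh)²)]
Numerator: 10×2803 − 179×165 = -1505
Denominator: √[(35650 − 32041)(28610 − 27225)] = √[3609 × 1385] = 2235.7247
r = -1505 / 2235.7247 ≈ -0.6732

-0.6732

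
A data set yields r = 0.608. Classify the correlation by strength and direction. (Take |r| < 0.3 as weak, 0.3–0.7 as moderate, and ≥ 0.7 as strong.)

r = 0.608 > 0 so the relationship is positive.
|r| = 0.608, which falls in the moderate range.

moderate positive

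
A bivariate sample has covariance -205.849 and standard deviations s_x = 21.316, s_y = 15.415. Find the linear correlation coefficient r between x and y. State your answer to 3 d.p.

r = Cov(x,y) / (s_x · s_y) = -205.849 / (21.316 × 15.415)
  = -205.849 / 328.5861 ≈ -0.626

-0.626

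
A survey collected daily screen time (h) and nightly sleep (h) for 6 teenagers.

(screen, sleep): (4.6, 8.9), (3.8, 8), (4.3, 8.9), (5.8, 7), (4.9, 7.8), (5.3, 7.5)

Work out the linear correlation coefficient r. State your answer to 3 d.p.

n = 6, Σx = 28.7, Σy = 48.1, Σx² = 139.83, Σy² = 388.51, Σxy = 228.18
nΣxy − ΣxΣy = 1369.08 − 1380.47 = -11.39
nΣx² − (Σx)² = 838.98 − 823.69 = 15.29; nΣy² − (Σy)² = 2331.06 − 2313.61 = 17.45
r = -11.39 / √(15.29 × 17.45) = -11.39 / 16.3343 ≈ -0.697

-0.697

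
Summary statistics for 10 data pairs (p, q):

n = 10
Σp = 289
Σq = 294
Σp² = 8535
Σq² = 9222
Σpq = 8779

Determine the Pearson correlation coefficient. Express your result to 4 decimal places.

r = (nΣpq − ΣpΣq) / √[(nΣp² − (Σp)²)(nΣq² − (Σq)²)]
Numerator: 10×8779 − 289×294 = 2824
Denominator: √[(85350 − 83521)(92220 − 86436)] = √[1829 × 5784] = 3252.5276
r = 2824 / 3252.5276 ≈ 0.8682

0.8682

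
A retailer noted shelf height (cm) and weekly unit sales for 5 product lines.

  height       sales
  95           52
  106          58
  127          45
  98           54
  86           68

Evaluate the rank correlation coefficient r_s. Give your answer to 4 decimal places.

-0.6000

Rank height: 2, 4, 5, 3, 1
Rank sales: 2, 4, 1, 3, 5
d = rank(height) − rank(sales): 0, 0, 4, 0, -4; Σd² = 32
ρ = 1 − 6Σd² / [n(n²−1)] = 1 − 6×32 / (5×24) = 1 − 192/120 ≈ -0.6000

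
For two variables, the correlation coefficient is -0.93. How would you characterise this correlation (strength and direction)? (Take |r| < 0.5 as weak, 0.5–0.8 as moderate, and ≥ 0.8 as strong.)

r = -0.93 < 0 so the relationship is negative.
|r| = 0.93, which falls in the strong range.

strong negative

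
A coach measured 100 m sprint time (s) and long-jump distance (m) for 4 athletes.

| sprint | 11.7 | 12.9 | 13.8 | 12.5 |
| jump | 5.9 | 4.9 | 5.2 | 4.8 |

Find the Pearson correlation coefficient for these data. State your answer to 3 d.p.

n = 4, Σx = 50.9, Σy = 20.8, Σx² = 649.99, Σy² = 108.9, Σxy = 264
nΣxy − ΣxΣy = 1056 − 1058.72 = -2.72
nΣx² − (Σx)² = 2599.96 − 2590.81 = 9.15; nΣy² − (Σy)² = 435.6 − 432.64 = 2.96
r = -2.72 / √(9.15 × 2.96) = -2.72 / 5.2042 ≈ -0.523

-0.523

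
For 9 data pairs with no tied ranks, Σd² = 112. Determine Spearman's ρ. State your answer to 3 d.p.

0.067

ρ = 1 − 6Σd² / [n(n²−1)] = 1 − 6×112 / (9×80)
  = 1 − 672/720 = 1 − 0.9333 ≈ 0.067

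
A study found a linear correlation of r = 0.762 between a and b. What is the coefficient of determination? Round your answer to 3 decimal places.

0.581

r² = (0.762)² = 0.581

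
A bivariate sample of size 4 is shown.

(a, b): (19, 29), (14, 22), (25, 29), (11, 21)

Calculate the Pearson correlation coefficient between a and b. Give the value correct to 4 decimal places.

n = 4, Σa = 69, Σb = 101, Σa² = 1303, Σb² = 2607, Σab = 1815
nΣab − ΣaΣb = 7260 − 6969 = 291
nΣa² − (Σa)² = 5212 − 4761 = 451; nΣb² − (Σb)² = 10428 − 10201 = 227
r = 291 / √(451 × 227) = 291 / 319.9641 ≈ 0.9095

0.9095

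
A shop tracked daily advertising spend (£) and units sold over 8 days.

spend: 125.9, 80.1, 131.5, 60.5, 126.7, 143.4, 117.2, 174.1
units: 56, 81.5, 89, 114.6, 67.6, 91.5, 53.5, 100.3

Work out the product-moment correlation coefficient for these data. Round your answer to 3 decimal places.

-0.149

n = 8, Σx = 959.4, Σy = 654, Σx² = 123882.42, Σy² = 56696.76, Σxy = 77633.8
nΣxy − ΣxΣy = 621070.4 − 627447.6 = -6377.2
nΣx² − (Σx)² = 991059.36 − 920448.36 = 70611; nΣy² − (Σy)² = 453574.08 − 427716 = 25858.08
r = -6377.2 / √(70611 × 25858.08) = -6377.2 / 42730.1403 ≈ -0.149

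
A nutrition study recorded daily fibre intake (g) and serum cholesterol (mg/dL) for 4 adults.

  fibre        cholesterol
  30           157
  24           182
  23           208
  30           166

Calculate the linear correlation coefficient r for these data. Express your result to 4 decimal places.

n = 4, Σx = 107, Σy = 713, Σx² = 2905, Σy² = 128593, Σxy = 18842
nΣxy − ΣxΣy = 75368 − 76291 = -923
nΣx² − (Σx)² = 11620 − 11449 = 171; nΣy² − (Σy)² = 514372 − 508369 = 6003
r = -923 / √(171 × 6003) = -923 / 1013.1698 ≈ -0.9110

-0.9110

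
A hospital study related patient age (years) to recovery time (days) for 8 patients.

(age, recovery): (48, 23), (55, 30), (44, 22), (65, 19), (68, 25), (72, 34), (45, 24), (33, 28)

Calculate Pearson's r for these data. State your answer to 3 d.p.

0.197

n = 8, Σx = 430, Σy = 205, Σx² = 24412, Σy² = 5415, Σxy = 11109
nΣxy − ΣxΣy = 88872 − 88150 = 722
nΣx² − (Σx)² = 195296 − 184900 = 10396; nΣy² − (Σy)² = 43320 − 42025 = 1295
r = 722 / √(10396 × 1295) = 722 / 3669.1716 ≈ 0.197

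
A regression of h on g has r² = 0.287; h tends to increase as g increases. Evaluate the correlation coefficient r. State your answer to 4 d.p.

0.5357

|r| = √0.287 = 0.5357
The association is positive, so r = 0.5357.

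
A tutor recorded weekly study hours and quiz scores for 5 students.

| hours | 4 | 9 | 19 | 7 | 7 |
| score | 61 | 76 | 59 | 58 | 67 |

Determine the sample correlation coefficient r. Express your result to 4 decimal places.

n = 5, Σx = 46, Σy = 321, Σx² = 556, Σy² = 20831, Σxy = 2924
nΣxy − ΣxΣy = 14620 − 14766 = -146
nΣx² − (Σx)² = 2780 − 2116 = 664; nΣy² − (Σy)² = 104155 − 103041 = 1114
r = -146 / √(664 × 1114) = -146 / 860.0558 ≈ -0.1698

-0.1698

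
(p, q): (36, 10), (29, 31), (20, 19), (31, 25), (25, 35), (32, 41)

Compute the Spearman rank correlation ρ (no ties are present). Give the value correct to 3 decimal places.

Rank p: 6, 3, 1, 4, 2, 5
Rank q: 1, 4, 2, 3, 5, 6
d = rank(p) − rank(q): 5, -1, -1, 1, -3, -1; Σd² = 38
ρ = 1 − 6Σd² / [n(n²−1)] = 1 − 6×38 / (6×35) = 1 − 228/210 ≈ -0.086

-0.086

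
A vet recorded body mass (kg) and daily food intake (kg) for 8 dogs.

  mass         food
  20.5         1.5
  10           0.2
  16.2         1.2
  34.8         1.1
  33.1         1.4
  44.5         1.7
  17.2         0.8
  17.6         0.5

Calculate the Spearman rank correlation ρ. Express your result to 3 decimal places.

Rank mass: 5, 1, 2, 7, 6, 8, 3, 4
Rank food: 7, 1, 5, 4, 6, 8, 3, 2
d = rank(mass) − rank(food): -2, 0, -3, 3, 0, 0, 0, 2; Σd² = 26
ρ = 1 − 6Σd² / [n(n²−1)] = 1 − 6×26 / (8×63) = 1 − 156/504 ≈ 0.690

0.690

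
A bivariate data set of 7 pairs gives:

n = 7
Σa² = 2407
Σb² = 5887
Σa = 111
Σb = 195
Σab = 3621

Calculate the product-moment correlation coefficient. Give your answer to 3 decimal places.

0.975

r = (nΣab − ΣaΣb) / √[(nΣa² − (Σa)²)(nΣb² − (Σb)²)]
Numerator: 7×3621 − 111×195 = 3702
Denominator: √[(16849 − 12321)(41209 − 38025)] = √[4528 × 3184] = 3796.9925
r = 3702 / 3796.9925 ≈ 0.975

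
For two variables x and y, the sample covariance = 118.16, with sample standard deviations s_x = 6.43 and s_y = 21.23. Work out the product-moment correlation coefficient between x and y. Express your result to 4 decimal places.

r = Cov(x,y) / (s_x · s_y) = 118.16 / (6.43 × 21.23)
  = 118.16 / 136.5089 ≈ 0.8656

0.8656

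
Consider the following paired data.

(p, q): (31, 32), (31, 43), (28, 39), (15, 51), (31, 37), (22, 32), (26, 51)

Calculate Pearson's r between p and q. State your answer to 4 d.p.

-0.4596

n = 7, Σp = 184, Σq = 285, Σp² = 5052, Σq² = 11989, Σpq = 7359
nΣpq − ΣpΣq = 51513 − 52440 = -927
nΣp² − (Σp)² = 35364 − 33856 = 1508; nΣq² − (Σq)² = 83923 − 81225 = 2698
r = -927 / √(1508 × 2698) = -927 / 2017.0731 ≈ -0.4596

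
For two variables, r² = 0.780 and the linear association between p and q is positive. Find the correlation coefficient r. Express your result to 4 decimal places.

0.8832

|r| = √0.780 = 0.8832
The association is positive, so r = 0.8832.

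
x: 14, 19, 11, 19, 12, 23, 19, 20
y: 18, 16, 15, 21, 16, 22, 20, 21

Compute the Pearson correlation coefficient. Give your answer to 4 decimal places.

n = 8, Σx = 137, Σy = 149, Σx² = 2473, Σy² = 2827, Σxy = 2618
nΣxy − ΣxΣy = 20944 − 20413 = 531
nΣx² − (Σx)² = 19784 − 18769 = 1015; nΣy² − (Σy)² = 22616 − 22201 = 415
r = 531 / √(1015 × 415) = 531 / 649.0185 ≈ 0.8182

0.8182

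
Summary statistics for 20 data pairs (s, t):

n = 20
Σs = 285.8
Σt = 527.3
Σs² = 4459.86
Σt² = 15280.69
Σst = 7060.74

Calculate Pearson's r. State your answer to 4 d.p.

r = (nΣst − ΣsΣt) / √[(nΣs² − (Σs)²)(nΣt² − (Σt)²)]
Numerator: 20×7060.74 − 285.8×527.3 = -9487.54
Denominator: √[(89197.2 − 81681.64)(305613.8 − 278045.29)] = √[7515.56 × 27568.51] = 14394.1930
r = -9487.54 / 14394.1930 ≈ -0.6591

-0.6591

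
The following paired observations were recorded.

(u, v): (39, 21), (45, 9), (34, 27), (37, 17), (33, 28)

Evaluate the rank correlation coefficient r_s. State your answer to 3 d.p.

Rank u: 4, 5, 2, 3, 1
Rank v: 3, 1, 4, 2, 5
d = rank(u) − rank(v): 1, 4, -2, 1, -4; Σd² = 38
ρ = 1 − 6Σd² / [n(n²−1)] = 1 − 6×38 / (5×24) = 1 − 228/120 ≈ -0.900

-0.900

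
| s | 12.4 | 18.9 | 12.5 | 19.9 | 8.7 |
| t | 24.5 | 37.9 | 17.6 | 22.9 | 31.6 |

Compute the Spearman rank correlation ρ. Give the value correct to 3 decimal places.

-0.200

Rank s: 2, 4, 3, 5, 1
Rank t: 3, 5, 1, 2, 4
d = rank(s) − rank(t): -1, -1, 2, 3, -3; Σd² = 24
ρ = 1 − 6Σd² / [n(n²−1)] = 1 − 6×24 / (5×24) = 1 − 144/120 ≈ -0.200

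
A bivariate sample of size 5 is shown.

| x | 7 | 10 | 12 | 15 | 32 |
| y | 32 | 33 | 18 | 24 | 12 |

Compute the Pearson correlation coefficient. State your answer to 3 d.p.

-0.832

n = 5, Σx = 76, Σy = 119, Σx² = 1542, Σy² = 3157, Σxy = 1514
nΣxy − ΣxΣy = 7570 − 9044 = -1474
nΣx² − (Σx)² = 7710 − 5776 = 1934; nΣy² − (Σy)² = 15785 − 14161 = 1624
r = -1474 / √(1934 × 1624) = -1474 / 1772.2347 ≈ -0.832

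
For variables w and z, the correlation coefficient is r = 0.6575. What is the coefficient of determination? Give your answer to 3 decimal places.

0.432

r² = (0.6575)² = 0.432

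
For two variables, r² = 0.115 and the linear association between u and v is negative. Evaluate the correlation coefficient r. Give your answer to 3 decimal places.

|r| = √0.115 = 0.339
The association is negative, so r = −0.339.

-0.339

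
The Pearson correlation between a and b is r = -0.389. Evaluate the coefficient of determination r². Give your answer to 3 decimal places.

r² = (-0.389)² = 0.151

0.151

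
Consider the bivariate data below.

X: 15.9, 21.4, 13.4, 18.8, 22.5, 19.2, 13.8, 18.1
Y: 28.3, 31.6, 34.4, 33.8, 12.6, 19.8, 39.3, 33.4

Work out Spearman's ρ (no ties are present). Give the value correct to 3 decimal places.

-0.762

Rank X: 3, 7, 1, 5, 8, 6, 2, 4
Rank Y: 3, 4, 7, 6, 1, 2, 8, 5
d = rank(X) − rank(Y): 0, 3, -6, -1, 7, 4, -6, -1; Σd² = 148
ρ = 1 − 6Σd² / [n(n²−1)] = 1 − 6×148 / (8×63) = 1 − 888/504 ≈ -0.762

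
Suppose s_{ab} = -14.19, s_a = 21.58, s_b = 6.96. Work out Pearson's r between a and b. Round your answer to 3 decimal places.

r = Cov(a,b) / (s_a · s_b) = -14.19 / (21.58 × 6.96)
  = -14.19 / 150.1968 ≈ -0.094

-0.094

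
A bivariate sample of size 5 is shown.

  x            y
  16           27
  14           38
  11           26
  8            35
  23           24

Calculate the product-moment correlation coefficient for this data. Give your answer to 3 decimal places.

-0.560

n = 5, Σx = 72, Σy = 150, Σx² = 1166, Σy² = 4650, Σxy = 2082
nΣxy − ΣxΣy = 10410 − 10800 = -390
nΣx² − (Σx)² = 5830 − 5184 = 646; nΣy² − (Σy)² = 23250 − 22500 = 750
r = -390 / √(646 × 750) = -390 / 696.0603 ≈ -0.560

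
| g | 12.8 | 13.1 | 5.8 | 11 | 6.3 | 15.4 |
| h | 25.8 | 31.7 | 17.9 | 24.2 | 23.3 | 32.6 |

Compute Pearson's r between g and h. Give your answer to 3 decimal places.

n = 6, Σg = 64.4, Σh = 155.5, Σg² = 766.94, Σh² = 4182.23, Σgh = 1764.36
nΣgh − ΣgΣh = 10586.16 − 10014.2 = 571.96
nΣg² − (Σg)² = 4601.64 − 4147.36 = 454.28; nΣh² − (Σh)² = 25093.38 − 24180.25 = 913.13
r = 571.96 / √(454.28 × 913.13) = 571.96 / 644.0626 ≈ 0.888

0.888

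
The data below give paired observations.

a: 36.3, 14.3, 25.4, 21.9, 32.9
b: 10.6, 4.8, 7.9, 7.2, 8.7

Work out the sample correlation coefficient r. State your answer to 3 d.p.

0.974

n = 5, Σa = 130.8, Σb = 39.2, Σa² = 3729.36, Σb² = 325.34, Σab = 1097.99
nΣab − ΣaΣb = 5489.95 − 5127.36 = 362.59
nΣa² − (Σa)² = 18646.8 − 17108.64 = 1538.16; nΣb² − (Σb)² = 1626.7 − 1536.64 = 90.06
r = 362.59 / √(1538.16 × 90.06) = 362.59 / 372.1917 ≈ 0.974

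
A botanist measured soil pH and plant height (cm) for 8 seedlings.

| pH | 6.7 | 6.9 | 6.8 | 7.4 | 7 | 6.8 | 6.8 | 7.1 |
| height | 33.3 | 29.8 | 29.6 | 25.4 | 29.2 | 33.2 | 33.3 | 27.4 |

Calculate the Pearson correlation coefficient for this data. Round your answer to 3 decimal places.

n = 8, Σx = 55.5, Σy = 241.2, Σx² = 385.39, Σy² = 7332.78, Σxy = 1669.11
nΣxy − ΣxΣy = 13352.88 − 13386.6 = -33.72
nΣx² − (Σx)² = 3083.12 − 3080.25 = 2.87; nΣy² − (Σy)² = 58662.24 − 58177.44 = 484.8
r = -33.72 / √(2.87 × 484.8) = -33.72 / 37.3012 ≈ -0.904

-0.904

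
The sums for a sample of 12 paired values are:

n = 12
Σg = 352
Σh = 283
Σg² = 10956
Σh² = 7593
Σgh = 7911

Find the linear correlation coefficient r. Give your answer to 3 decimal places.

r = (nΣgh − ΣgΣh) / √[(nΣg² − (Σg)²)(nΣh² − (Σh)²)]
Numerator: 12×7911 − 352×283 = -4684
Denominator: √[(131472 − 123904)(91116 − 80089)] = √[7568 × 11027] = 9135.2250
r = -4684 / 9135.2250 ≈ -0.513

-0.513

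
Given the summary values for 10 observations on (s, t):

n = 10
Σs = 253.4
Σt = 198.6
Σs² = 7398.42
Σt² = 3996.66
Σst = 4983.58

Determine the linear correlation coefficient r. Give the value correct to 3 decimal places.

r = (nΣst − ΣsΣt) / √[(nΣs² − (Σs)²)(nΣt² − (Σt)²)]
Numerator: 10×4983.58 − 253.4×198.6 = -489.44
Denominator: √[(73984.2 − 64211.56)(39966.6 − 39441.96)] = √[9772.64 × 524.64] = 2264.3140
r = -489.44 / 2264.3140 ≈ -0.216

-0.216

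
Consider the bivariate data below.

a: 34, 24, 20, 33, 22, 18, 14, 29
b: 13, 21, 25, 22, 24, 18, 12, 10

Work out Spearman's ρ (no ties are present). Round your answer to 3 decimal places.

Rank a: 8, 5, 3, 7, 4, 2, 1, 6
Rank b: 3, 5, 8, 6, 7, 4, 2, 1
d = rank(a) − rank(b): 5, 0, -5, 1, -3, -2, -1, 5; Σd² = 90
ρ = 1 − 6Σd² / [n(n²−1)] = 1 − 6×90 / (8×63) = 1 − 540/504 ≈ -0.071

-0.071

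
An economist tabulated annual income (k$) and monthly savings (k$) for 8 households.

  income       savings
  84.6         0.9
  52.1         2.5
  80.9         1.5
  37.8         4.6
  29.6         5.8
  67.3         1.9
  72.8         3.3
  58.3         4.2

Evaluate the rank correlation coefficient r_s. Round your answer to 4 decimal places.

Rank income: 8, 3, 7, 2, 1, 5, 6, 4
Rank savings: 1, 4, 2, 7, 8, 3, 5, 6
d = rank(income) − rank(savings): 7, -1, 5, -5, -7, 2, 1, -2; Σd² = 158
ρ = 1 − 6Σd² / [n(n²−1)] = 1 − 6×158 / (8×63) = 1 − 948/504 ≈ -0.8810

-0.8810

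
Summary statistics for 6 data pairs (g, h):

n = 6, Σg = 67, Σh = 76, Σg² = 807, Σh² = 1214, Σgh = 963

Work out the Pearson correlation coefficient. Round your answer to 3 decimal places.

r = (nΣgh − ΣgΣh) / √[(nΣg² − (Σg)²)(nΣh² − (Σh)²)]
Numerator: 6×963 − 67×76 = 686
Denominator: √[(4842 − 4489)(7284 − 5776)] = √[353 × 1508] = 729.6054
r = 686 / 729.6054 ≈ 0.940

0.940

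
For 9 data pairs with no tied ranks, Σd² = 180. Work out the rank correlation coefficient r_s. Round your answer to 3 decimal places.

ρ = 1 − 6Σd² / [n(n²−1)] = 1 − 6×180 / (9×80)
  = 1 − 1080/720 = 1 − 1.5000 ≈ -0.500

-0.500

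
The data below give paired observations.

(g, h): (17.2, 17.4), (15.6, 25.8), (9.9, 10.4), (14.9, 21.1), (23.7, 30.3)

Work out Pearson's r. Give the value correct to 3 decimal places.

n = 5, Σg = 81.3, Σh = 105, Σg² = 1420.91, Σh² = 2439.86, Σgh = 1837.22
nΣgh − ΣgΣh = 9186.1 − 8536.5 = 649.6
nΣg² − (Σg)² = 7104.55 − 6609.69 = 494.86; nΣh² − (Σh)² = 12199.3 − 11025 = 1174.3
r = 649.6 / √(494.86 × 1174.3) = 649.6 / 762.3084 ≈ 0.852

0.852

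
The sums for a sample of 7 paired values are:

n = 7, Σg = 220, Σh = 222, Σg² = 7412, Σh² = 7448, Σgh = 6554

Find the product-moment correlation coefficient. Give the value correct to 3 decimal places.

-0.940

r = (nΣgh − ΣgΣh) / √[(nΣg² − (Σg)²)(nΣh² − (Σh)²)]
Numerator: 7×6554 − 220×222 = -2962
Denominator: √[(51884 − 48400)(52136 − 49284)] = √[3484 × 2852] = 3152.2005
r = -2962 / 3152.2005 ≈ -0.940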